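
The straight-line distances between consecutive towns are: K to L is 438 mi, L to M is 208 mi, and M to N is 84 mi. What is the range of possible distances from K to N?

The maximum is all hops collinear in one direction: 438 + 208 + 84 = 730.
The longest hop is 438; the others sum to 292. Folding the others back against it leaves at least 438 − 292 = 146.

146 ≤ KN ≤ 730 mi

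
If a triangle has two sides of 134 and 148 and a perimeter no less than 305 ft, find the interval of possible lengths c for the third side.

23 ≤ c < 282

Triangle inequality alone gives 14 < c < 282.
The perimeter condition gives c ≥ 305 − 134 − 148 = 23.
Intersecting the two: 23 ≤ c < 282.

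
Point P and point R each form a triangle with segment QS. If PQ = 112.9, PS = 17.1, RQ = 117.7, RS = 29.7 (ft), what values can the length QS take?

95.8 < QS < 130.0

From triangle PQS: |112.9 − 17.1| < QS < 112.9 + 17.1, i.e. 95.8 < QS < 130.0.
From triangle RQS: 88.0 < QS < 147.4.
Both must hold, so QS lies in the intersection.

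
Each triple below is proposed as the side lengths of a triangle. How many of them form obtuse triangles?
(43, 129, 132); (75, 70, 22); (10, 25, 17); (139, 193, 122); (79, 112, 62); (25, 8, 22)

5

(43,129,132): 43²+129² = 18490 > 17424 = 132² → acute
(75,70,22): 22²+70² = 5384 < 5625 = 75² → obtuse
(10,25,17): 10²+17² = 389 < 625 = 25² → obtuse
(139,193,122): 122²+139² = 34205 < 37249 = 193² → obtuse
(79,112,62): 62²+79² = 10085 < 12544 = 112² → obtuse
(25,8,22): 8²+22² = 548 < 625 = 25² → obtuse
5 of the 6 are obtuse.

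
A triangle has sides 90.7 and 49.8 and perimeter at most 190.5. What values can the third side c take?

Triangle inequality alone gives 40.9 < c < 140.5.
The perimeter condition gives c ≤ 190.5 − 90.7 − 49.8 = 50.0.
Intersecting the two: 40.9 < c ≤ 50.0.

40.9 < c ≤ 50.0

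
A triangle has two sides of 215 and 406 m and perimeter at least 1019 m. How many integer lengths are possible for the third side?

Triangle inequality: 191 < x < 621. Perimeter ≥ 1019 gives x ≥ 1019 − 215 − 406 = 398.
So 398 ≤ x < 621; integers 398 through 620: 223 values.

223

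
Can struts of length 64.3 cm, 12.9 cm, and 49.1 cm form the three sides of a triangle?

The longest side is 64.3, but the other two sum to only 62.0.
62.0 < 64.3, so the triangle inequality fails.

No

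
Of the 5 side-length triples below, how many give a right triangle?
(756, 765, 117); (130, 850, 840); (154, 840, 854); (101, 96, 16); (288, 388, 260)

(756,765,117): 117²+756² = 585225 = 765² → right
(130,850,840): 130²+840² = 722500 = 850² → right
(154,840,854): 154²+840² = 729316 = 854² → right
(101,96,16): 16²+96² = 9472 < 10201 = 101² → obtuse
(288,388,260): 260²+288² = 150544 = 388² → right
4 of the 5 are right.

4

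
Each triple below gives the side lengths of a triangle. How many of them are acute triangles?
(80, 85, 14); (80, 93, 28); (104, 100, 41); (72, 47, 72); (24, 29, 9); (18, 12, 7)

(80,85,14): 14²+80² = 6596 < 7225 = 85² → obtuse
(80,93,28): 28²+80² = 7184 < 8649 = 93² → obtuse
(104,100,41): 41²+100² = 11681 > 10816 = 104² → acute
(72,47,72): 47²+72² = 7393 > 5184 = 72² → acute
(24,29,9): 9²+24² = 657 < 841 = 29² → obtuse
(18,12,7): 7²+12² = 193 < 324 = 18² → obtuse
2 of the 6 are acute.

2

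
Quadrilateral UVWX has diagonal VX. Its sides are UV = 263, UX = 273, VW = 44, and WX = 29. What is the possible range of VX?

15 < VX < 73

From triangle UVX: |263 − 273| < VX < 263 + 273, i.e. 10 < VX < 536.
From triangle WVX: 15 < VX < 73.
Both must hold, so VX lies in the intersection.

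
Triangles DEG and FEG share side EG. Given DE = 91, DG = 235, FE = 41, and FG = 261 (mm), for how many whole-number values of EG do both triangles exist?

81

From triangle DEG: 144 < EG < 326.
From triangle FEG: 220 < EG < 302.
Intersection: 220 < EG < 302, so integers 221 through 301: 81 values.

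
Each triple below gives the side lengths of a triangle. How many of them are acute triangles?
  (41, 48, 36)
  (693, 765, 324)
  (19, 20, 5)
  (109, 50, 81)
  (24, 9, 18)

(41,48,36): 36²+41² = 2977 > 2304 = 48² → acute
(693,765,324): 324²+693² = 585225 = 765² → right
(19,20,5): 5²+19² = 386 < 400 = 20² → obtuse
(109,50,81): 50²+81² = 9061 < 11881 = 109² → obtuse
(24,9,18): 9²+18² = 405 < 576 = 24² → obtuse
1 of the 5 is acute.

1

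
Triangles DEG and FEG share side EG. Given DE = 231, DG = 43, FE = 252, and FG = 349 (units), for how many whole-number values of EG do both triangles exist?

From triangle DEG: 188 < EG < 274.
From triangle FEG: 97 < EG < 601.
Intersection: 188 < EG < 274, so integers 189 through 273: 85 values.

85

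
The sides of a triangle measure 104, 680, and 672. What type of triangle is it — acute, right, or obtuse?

Compare the square of the longest side to the sum of squares of the other two: 104² + 672² = 462400 = 680².

right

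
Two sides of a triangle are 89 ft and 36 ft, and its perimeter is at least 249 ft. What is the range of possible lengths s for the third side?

124 ≤ s < 125

Triangle inequality alone gives 53 < s < 125.
The perimeter condition gives s ≥ 249 − 89 − 36 = 124.
Intersecting the two: 124 ≤ s < 125.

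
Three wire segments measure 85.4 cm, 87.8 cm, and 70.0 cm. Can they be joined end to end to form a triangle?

The longest side is 87.8, and the other two sum to 155.4.
Since 155.4 > 87.8, the triangle inequality holds.

Yes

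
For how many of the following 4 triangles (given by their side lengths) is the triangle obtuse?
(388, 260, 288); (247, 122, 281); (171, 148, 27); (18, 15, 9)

3

(388,260,288): 260²+288² = 150544 = 388² → right
(247,122,281): 122²+247² = 75893 < 78961 = 281² → obtuse
(171,148,27): 27²+148² = 22633 < 29241 = 171² → obtuse
(18,15,9): 9²+15² = 306 < 324 = 18² → obtuse
3 of the 4 are obtuse.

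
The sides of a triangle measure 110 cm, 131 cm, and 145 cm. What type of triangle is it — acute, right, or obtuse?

Compare the square of the longest side to the sum of squares of the other two: 110² + 131² = 29261 > 21025 = 145².

acute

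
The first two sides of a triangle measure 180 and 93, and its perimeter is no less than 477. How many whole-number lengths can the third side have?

Triangle inequality: 87 < x < 273. Perimeter ≥ 477 gives x ≥ 477 − 180 − 93 = 204.
So 204 ≤ x < 273; integers 204 through 272: 69 values.

69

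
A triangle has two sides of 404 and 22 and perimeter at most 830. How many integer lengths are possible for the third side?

Triangle inequality: 382 < x < 426. Perimeter ≤ 830 gives x ≤ 830 − 404 − 22 = 404.
So 382 < x ≤ 404; integers 383 through 404: 22 values.

22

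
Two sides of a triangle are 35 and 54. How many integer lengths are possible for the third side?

The third side lies in the open interval (19, 89).
Integers from 20 to 88 inclusive: 88 − 20 + 1 = 69.

69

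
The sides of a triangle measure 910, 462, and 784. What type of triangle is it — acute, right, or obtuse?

right

Compare the square of the longest side to the sum of squares of the other two: 462² + 784² = 828100 = 910².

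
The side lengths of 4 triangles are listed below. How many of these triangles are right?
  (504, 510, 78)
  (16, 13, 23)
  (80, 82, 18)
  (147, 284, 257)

(504,510,78): 78²+504² = 260100 = 510² → right
(16,13,23): 13²+16² = 425 < 529 = 23² → obtuse
(80,82,18): 18²+80² = 6724 = 82² → right
(147,284,257): 147²+257² = 87658 > 80656 = 284² → acute
2 of the 4 are right.

2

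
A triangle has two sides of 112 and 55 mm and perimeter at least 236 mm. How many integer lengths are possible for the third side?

98

Triangle inequality: 57 < x < 167. Perimeter ≥ 236 gives x ≥ 236 − 112 − 55 = 69.
So 69 ≤ x < 167; integers 69 through 166: 98 values.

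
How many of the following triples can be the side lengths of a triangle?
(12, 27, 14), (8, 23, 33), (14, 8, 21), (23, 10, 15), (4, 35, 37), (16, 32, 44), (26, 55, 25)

4

(12,14,27): 12+14 ≤ 27 → not valid
(8,23,33): 8+23 ≤ 33 → not valid
(8,14,21): 8+14 > 21 → valid
(10,15,23): 10+15 > 23 → valid
(4,35,37): 4+35 > 37 → valid
(16,32,44): 16+32 > 44 → valid
(25,26,55): 25+26 ≤ 55 → not valid
4 of the 7 triples form a triangle.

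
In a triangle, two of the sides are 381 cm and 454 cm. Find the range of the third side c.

By the triangle inequality, c must be less than 381 + 454 = 835 and greater than |381 − 454| = 73.

73 < c < 835 (cm)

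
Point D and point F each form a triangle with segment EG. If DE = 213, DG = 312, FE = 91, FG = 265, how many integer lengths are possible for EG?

181

From triangle DEG: 99 < EG < 525.
From triangle FEG: 174 < EG < 356.
Intersection: 174 < EG < 356, so integers 175 through 355: 181 values.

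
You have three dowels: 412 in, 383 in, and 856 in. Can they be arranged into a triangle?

No

The longest side is 856, but the other two sum to only 795.
795 < 856, so the triangle inequality fails.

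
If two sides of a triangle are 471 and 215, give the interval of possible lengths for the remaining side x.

By the triangle inequality, x must be less than 471 + 215 = 686 and greater than |471 − 215| = 256.

256 < x < 686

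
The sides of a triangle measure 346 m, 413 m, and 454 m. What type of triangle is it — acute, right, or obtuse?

Compare the square of the longest side to the sum of squares of the other two: 346² + 413² = 290285 > 206116 = 454².

acute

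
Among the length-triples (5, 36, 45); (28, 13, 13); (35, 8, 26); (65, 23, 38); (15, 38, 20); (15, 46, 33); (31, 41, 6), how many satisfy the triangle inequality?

1

(5,36,45): 5+36 ≤ 45 → not valid
(13,13,28): 13+13 ≤ 28 → not valid
(8,26,35): 8+26 ≤ 35 → not valid
(23,38,65): 23+38 ≤ 65 → not valid
(15,20,38): 15+20 ≤ 38 → not valid
(15,33,46): 15+33 > 46 → valid
(6,31,41): 6+31 ≤ 41 → not valid
1 of the 7 triples forms a triangle.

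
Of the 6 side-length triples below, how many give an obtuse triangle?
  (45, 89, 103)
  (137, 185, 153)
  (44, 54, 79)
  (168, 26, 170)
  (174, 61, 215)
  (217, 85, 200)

3

(45,89,103): 45²+89² = 9946 < 10609 = 103² → obtuse
(137,185,153): 137²+153² = 42178 > 34225 = 185² → acute
(44,54,79): 44²+54² = 4852 < 6241 = 79² → obtuse
(168,26,170): 26²+168² = 28900 = 170² → right
(174,61,215): 61²+174² = 33997 < 46225 = 215² → obtuse
(217,85,200): 85²+200² = 47225 > 47089 = 217² → acute
3 of the 6 are obtuse.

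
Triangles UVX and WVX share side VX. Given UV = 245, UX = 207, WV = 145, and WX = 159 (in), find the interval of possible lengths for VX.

38 < VX < 304

From triangle UVX: |245 − 207| < VX < 245 + 207, i.e. 38 < VX < 452.
From triangle WVX: 14 < VX < 304.
Both must hold, so VX lies in the intersection.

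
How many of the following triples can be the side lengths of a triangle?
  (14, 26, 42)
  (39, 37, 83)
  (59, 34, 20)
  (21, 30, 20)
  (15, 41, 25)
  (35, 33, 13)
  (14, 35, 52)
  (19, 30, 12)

(14,26,42): 14+26 ≤ 42 → not valid
(37,39,83): 37+39 ≤ 83 → not valid
(20,34,59): 20+34 ≤ 59 → not valid
(20,21,30): 20+21 > 30 → valid
(15,25,41): 15+25 ≤ 41 → not valid
(13,33,35): 13+33 > 35 → valid
(14,35,52): 14+35 ≤ 52 → not valid
(12,19,30): 12+19 > 30 → valid
3 of the 8 triples form a triangle.

3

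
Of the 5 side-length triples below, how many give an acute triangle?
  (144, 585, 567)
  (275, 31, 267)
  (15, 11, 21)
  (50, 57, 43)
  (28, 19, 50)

(144,585,567): 144²+567² = 342225 = 585² → right
(275,31,267): 31²+267² = 72250 < 75625 = 275² → obtuse
(15,11,21): 11²+15² = 346 < 441 = 21² → obtuse
(50,57,43): 43²+50² = 4349 > 3249 = 57² → acute
(28,19,50): 19+28 ≤ 50, not a triangle
1 of the 5 is acute.

1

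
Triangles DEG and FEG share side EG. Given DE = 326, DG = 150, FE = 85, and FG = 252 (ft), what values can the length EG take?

176 < EG < 337

From triangle DEG: |326 − 150| < EG < 326 + 150, i.e. 176 < EG < 476.
From triangle FEG: 167 < EG < 337.
Both must hold, so EG lies in the intersection.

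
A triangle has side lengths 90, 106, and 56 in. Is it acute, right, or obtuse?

Compare the square of the longest side to the sum of squares of the other two: 56² + 90² = 11236 = 106².

right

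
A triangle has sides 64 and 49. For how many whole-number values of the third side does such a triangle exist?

The third side lies in the open interval (15, 113).
Integers from 16 to 112 inclusive: 112 − 16 + 1 = 97.

97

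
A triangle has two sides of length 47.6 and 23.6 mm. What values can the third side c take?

By the triangle inequality, c must be less than 47.6 + 23.6 = 71.2 and greater than |47.6 − 23.6| = 24.0.

24.0 < c < 71.2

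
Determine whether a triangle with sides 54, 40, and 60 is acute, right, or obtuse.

acute

Compare the square of the longest side to the sum of squares of the other two: 40² + 54² = 4516 > 3600 = 60².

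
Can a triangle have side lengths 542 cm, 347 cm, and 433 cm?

The longest side is 542, and the other two sum to 780.
Since 780 > 542, the triangle inequality holds.

Yes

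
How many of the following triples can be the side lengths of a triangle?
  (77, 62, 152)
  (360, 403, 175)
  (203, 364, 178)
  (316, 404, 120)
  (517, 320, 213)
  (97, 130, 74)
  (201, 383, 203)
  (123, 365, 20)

6

(62,77,152): 62+77 ≤ 152 → not valid
(175,360,403): 175+360 > 403 → valid
(178,203,364): 178+203 > 364 → valid
(120,316,404): 120+316 > 404 → valid
(213,320,517): 213+320 > 517 → valid
(74,97,130): 74+97 > 130 → valid
(201,203,383): 201+203 > 383 → valid
(20,123,365): 20+123 ≤ 365 → not valid
6 of the 8 triples form a triangle.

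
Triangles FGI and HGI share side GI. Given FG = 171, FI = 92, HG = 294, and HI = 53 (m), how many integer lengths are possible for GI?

21

From triangle FGI: 79 < GI < 263.
From triangle HGI: 241 < GI < 347.
Intersection: 241 < GI < 263, so integers 242 through 262: 21 values.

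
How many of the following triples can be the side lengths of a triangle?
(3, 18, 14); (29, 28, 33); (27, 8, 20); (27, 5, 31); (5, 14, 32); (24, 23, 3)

(3,14,18): 3+14 ≤ 18 → not valid
(28,29,33): 28+29 > 33 → valid
(8,20,27): 8+20 > 27 → valid
(5,27,31): 5+27 > 31 → valid
(5,14,32): 5+14 ≤ 32 → not valid
(3,23,24): 3+23 > 24 → valid
4 of the 6 triples form a triangle.

4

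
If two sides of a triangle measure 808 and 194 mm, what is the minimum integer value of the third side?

615

The third side must be strictly greater than |808 − 194| = 614.
The smallest integer above 614 is 615.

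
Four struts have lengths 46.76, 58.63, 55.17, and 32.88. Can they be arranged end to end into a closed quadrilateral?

A quadrilateral exists iff every side is shorter than the sum of the others — equivalently, the longest side is less than the sum of the rest.
Longest side 58.63 < 134.81 (sum of the remaining 3), so yes.

Yes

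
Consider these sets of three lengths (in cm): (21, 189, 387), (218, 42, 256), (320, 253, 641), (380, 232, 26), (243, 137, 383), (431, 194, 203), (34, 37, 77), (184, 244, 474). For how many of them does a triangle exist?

(21,189,387): 21+189 ≤ 387 → not valid
(42,218,256): 42+218 > 256 → valid
(253,320,641): 253+320 ≤ 641 → not valid
(26,232,380): 26+232 ≤ 380 → not valid
(137,243,383): 137+243 ≤ 383 → not valid
(194,203,431): 194+203 ≤ 431 → not valid
(34,37,77): 34+37 ≤ 77 → not valid
(184,244,474): 184+244 ≤ 474 → not valid
1 of the 8 triples forms a triangle.

1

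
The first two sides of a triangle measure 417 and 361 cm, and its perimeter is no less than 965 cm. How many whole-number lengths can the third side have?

Triangle inequality: 56 < x < 778. Perimeter ≥ 965 gives x ≥ 965 − 417 − 361 = 187.
So 187 ≤ x < 778; integers 187 through 777: 591 values.

591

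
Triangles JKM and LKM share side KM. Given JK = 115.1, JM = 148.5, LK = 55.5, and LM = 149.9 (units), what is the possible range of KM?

94.4 < KM < 205.4

From triangle JKM: |115.1 − 148.5| < KM < 115.1 + 148.5, i.e. 33.4 < KM < 263.6.
From triangle LKM: 94.4 < KM < 205.4.
Both must hold, so KM lies in the intersection.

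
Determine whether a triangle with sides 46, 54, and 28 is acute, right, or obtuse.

Compare the square of the longest side to the sum of squares of the other two: 28² + 46² = 2900 < 2916 = 54².

obtuse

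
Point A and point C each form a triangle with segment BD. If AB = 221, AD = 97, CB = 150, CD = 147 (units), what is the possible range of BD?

From triangle ABD: |221 − 97| < BD < 221 + 97, i.e. 124 < BD < 318.
From triangle CBD: 3 < BD < 297.
Both must hold, so BD lies in the intersection.

124 < BD < 297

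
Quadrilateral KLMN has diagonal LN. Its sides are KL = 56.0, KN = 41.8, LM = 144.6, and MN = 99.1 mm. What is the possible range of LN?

45.5 < LN < 97.8

From triangle KLN: |56.0 − 41.8| < LN < 56.0 + 41.8, i.e. 14.2 < LN < 97.8.
From triangle MLN: 45.5 < LN < 243.7.
Both must hold, so LN lies in the intersection.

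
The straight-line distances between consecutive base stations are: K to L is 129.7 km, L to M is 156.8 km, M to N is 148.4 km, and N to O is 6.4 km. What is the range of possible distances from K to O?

The maximum is all hops collinear in one direction: 129.7 + 156.8 + 148.4 + 6.4 = 441.3.
The longest hop is 156.8; the others sum to 284.5. Since 156.8 ≤ 284.5, the path can fold back on itself completely, so the minimum distance is 0.

0 ≤ KO ≤ 441.3 km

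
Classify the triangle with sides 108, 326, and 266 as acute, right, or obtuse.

obtuse

Compare the square of the longest side to the sum of squares of the other two: 108² + 266² = 82420 < 106276 = 326².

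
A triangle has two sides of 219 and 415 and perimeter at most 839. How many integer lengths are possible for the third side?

Triangle inequality: 196 < x < 634. Perimeter ≤ 839 gives x ≤ 839 − 219 − 415 = 205.
So 196 < x ≤ 205; integers 197 through 205: 9 values.

9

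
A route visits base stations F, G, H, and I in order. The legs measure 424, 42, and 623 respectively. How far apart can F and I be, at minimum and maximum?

The maximum is all hops collinear in one direction: 424 + 42 + 623 = 1089.
The longest hop is 623; the others sum to 466. Folding the others back against it leaves at least 623 − 466 = 157.

157 ≤ FI ≤ 1089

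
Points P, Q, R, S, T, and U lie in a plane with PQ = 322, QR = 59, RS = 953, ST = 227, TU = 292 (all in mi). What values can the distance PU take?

The maximum is all hops collinear in one direction: 322 + 59 + 953 + 227 + 292 = 1853.
The longest hop is 953; the others sum to 900. Folding the others back against it leaves at least 953 − 900 = 53.

53 ≤ PU ≤ 1853 mi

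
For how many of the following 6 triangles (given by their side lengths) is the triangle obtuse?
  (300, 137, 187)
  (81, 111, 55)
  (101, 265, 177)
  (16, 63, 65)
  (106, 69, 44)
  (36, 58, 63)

4

(300,137,187): 137²+187² = 53738 < 90000 = 300² → obtuse
(81,111,55): 55²+81² = 9586 < 12321 = 111² → obtuse
(101,265,177): 101²+177² = 41530 < 70225 = 265² → obtuse
(16,63,65): 16²+63² = 4225 = 65² → right
(106,69,44): 44²+69² = 6697 < 11236 = 106² → obtuse
(36,58,63): 36²+58² = 4660 > 3969 = 63² → acute
4 of the 6 are obtuse.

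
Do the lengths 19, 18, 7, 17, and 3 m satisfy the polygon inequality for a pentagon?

A pentagon exists iff every side is shorter than the sum of the others — equivalently, the longest side is less than the sum of the rest.
Longest side 19 < 45 (sum of the remaining 4), so yes.

Yes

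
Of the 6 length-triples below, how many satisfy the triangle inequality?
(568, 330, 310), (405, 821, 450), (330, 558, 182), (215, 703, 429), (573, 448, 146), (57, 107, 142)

4

(310,330,568): 310+330 > 568 → valid
(405,450,821): 405+450 > 821 → valid
(182,330,558): 182+330 ≤ 558 → not valid
(215,429,703): 215+429 ≤ 703 → not valid
(146,448,573): 146+448 > 573 → valid
(57,107,142): 57+107 > 142 → valid
4 of the 6 triples form a triangle.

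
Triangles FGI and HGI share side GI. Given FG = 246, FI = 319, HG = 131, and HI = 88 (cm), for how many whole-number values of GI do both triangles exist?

From triangle FGI: 73 < GI < 565.
From triangle HGI: 43 < GI < 219.
Intersection: 73 < GI < 219, so integers 74 through 218: 145 values.

145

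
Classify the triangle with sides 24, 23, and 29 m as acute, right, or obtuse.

acute

Compare the square of the longest side to the sum of squares of the other two: 23² + 24² = 1105 > 841 = 29².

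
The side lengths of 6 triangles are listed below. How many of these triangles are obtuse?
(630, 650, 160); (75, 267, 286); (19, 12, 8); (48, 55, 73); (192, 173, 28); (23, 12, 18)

(630,650,160): 160²+630² = 422500 = 650² → right
(75,267,286): 75²+267² = 76914 < 81796 = 286² → obtuse
(19,12,8): 8²+12² = 208 < 361 = 19² → obtuse
(48,55,73): 48²+55² = 5329 = 73² → right
(192,173,28): 28²+173² = 30713 < 36864 = 192² → obtuse
(23,12,18): 12²+18² = 468 < 529 = 23² → obtuse
4 of the 6 are obtuse.

4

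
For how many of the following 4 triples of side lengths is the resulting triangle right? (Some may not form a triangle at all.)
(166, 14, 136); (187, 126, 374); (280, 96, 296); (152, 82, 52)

1

(166,14,136): 14+136 ≤ 166, not a triangle
(187,126,374): 126+187 ≤ 374, not a triangle
(280,96,296): 96²+280² = 87616 = 296² → right
(152,82,52): 52+82 ≤ 152, not a triangle
1 of the 4 is right.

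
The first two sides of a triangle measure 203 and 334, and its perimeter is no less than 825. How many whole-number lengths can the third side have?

Triangle inequality: 131 < x < 537. Perimeter ≥ 825 gives x ≥ 825 − 203 − 334 = 288.
So 288 ≤ x < 537; integers 288 through 536: 249 values.

249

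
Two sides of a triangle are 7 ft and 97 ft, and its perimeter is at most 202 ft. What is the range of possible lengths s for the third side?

90 < s ≤ 98

Triangle inequality alone gives 90 < s < 104.
The perimeter condition gives s ≤ 202 − 7 − 97 = 98.
Intersecting the two: 90 < s ≤ 98.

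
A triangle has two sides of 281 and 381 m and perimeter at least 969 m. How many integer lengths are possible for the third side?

Triangle inequality: 100 < x < 662. Perimeter ≥ 969 gives x ≥ 969 − 281 − 381 = 307.
So 307 ≤ x < 662; integers 307 through 661: 355 values.

355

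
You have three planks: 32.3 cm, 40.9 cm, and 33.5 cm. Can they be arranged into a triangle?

The longest side is 40.9, and the other two sum to 65.8.
Since 65.8 > 40.9, the triangle inequality holds.

Yes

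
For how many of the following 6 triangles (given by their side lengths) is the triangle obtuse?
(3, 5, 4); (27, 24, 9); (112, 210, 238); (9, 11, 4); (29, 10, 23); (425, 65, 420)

(3,5,4): 3²+4² = 25 = 5² → right
(27,24,9): 9²+24² = 657 < 729 = 27² → obtuse
(112,210,238): 112²+210² = 56644 = 238² → right
(9,11,4): 4²+9² = 97 < 121 = 11² → obtuse
(29,10,23): 10²+23² = 629 < 841 = 29² → obtuse
(425,65,420): 65²+420² = 180625 = 425² → right
3 of the 6 are obtuse.

3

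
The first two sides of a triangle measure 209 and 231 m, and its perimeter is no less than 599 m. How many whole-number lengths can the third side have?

Triangle inequality: 22 < x < 440. Perimeter ≥ 599 gives x ≥ 599 − 209 − 231 = 159.
So 159 ≤ x < 440; integers 159 through 439: 281 values.

281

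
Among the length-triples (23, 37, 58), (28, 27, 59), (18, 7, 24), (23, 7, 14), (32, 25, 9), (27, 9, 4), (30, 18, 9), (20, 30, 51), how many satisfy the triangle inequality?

3

(23,37,58): 23+37 > 58 → valid
(27,28,59): 27+28 ≤ 59 → not valid
(7,18,24): 7+18 > 24 → valid
(7,14,23): 7+14 ≤ 23 → not valid
(9,25,32): 9+25 > 32 → valid
(4,9,27): 4+9 ≤ 27 → not valid
(9,18,30): 9+18 ≤ 30 → not valid
(20,30,51): 20+30 ≤ 51 → not valid
3 of the 8 triples form a triangle.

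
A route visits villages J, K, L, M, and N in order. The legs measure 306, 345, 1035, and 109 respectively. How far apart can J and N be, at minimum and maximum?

275 ≤ JN ≤ 1795

The maximum is all hops collinear in one direction: 306 + 345 + 1035 + 109 = 1795.
The longest hop is 1035; the others sum to 760. Folding the others back against it leaves at least 1035 − 760 = 275.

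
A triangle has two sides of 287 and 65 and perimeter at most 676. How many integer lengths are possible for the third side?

Triangle inequality: 222 < x < 352. Perimeter ≤ 676 gives x ≤ 676 − 287 − 65 = 324.
So 222 < x ≤ 324; integers 223 through 324: 102 values.

102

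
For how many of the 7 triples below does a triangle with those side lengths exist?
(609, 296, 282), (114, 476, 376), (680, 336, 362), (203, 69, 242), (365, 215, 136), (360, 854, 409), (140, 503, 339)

3

(282,296,609): 282+296 ≤ 609 → not valid
(114,376,476): 114+376 > 476 → valid
(336,362,680): 336+362 > 680 → valid
(69,203,242): 69+203 > 242 → valid
(136,215,365): 136+215 ≤ 365 → not valid
(360,409,854): 360+409 ≤ 854 → not valid
(140,339,503): 140+339 ≤ 503 → not valid
3 of the 7 triples form a triangle.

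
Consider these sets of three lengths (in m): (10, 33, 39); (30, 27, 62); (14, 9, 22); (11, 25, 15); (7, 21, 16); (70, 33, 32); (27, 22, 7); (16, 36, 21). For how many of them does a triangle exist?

6

(10,33,39): 10+33 > 39 → valid
(27,30,62): 27+30 ≤ 62 → not valid
(9,14,22): 9+14 > 22 → valid
(11,15,25): 11+15 > 25 → valid
(7,16,21): 7+16 > 21 → valid
(32,33,70): 32+33 ≤ 70 → not valid
(7,22,27): 7+22 > 27 → valid
(16,21,36): 16+21 > 36 → valid
6 of the 8 triples form a triangle.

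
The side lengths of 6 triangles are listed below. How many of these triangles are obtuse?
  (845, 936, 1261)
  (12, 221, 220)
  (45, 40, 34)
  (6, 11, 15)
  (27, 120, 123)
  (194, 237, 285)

(845,936,1261): 845²+936² = 1590121 = 1261² → right
(12,221,220): 12²+220² = 48544 < 48841 = 221² → obtuse
(45,40,34): 34²+40² = 2756 > 2025 = 45² → acute
(6,11,15): 6²+11² = 157 < 225 = 15² → obtuse
(27,120,123): 27²+120² = 15129 = 123² → right
(194,237,285): 194²+237² = 93805 > 81225 = 285² → acute
2 of the 6 are obtuse.

2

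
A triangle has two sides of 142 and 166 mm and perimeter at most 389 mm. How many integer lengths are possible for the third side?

Triangle inequality: 24 < x < 308. Perimeter ≤ 389 gives x ≤ 389 − 142 − 166 = 81.
So 24 < x ≤ 81; integers 25 through 81: 57 values.

57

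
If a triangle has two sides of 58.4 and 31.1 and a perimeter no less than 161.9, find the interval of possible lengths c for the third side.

Triangle inequality alone gives 27.3 < c < 89.5.
The perimeter condition gives c ≥ 161.9 − 58.4 − 31.1 = 72.4.
Intersecting the two: 72.4 ≤ c < 89.5.

72.4 ≤ c < 89.5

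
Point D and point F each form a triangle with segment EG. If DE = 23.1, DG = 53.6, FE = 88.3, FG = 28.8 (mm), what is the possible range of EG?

From triangle DEG: |23.1 − 53.6| < EG < 23.1 + 53.6, i.e. 30.5 < EG < 76.7.
From triangle FEG: 59.5 < EG < 117.1.
Both must hold, so EG lies in the intersection.

59.5 < EG < 76.7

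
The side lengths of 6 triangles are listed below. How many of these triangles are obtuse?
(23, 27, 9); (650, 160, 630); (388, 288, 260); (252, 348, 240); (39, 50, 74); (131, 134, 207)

(23,27,9): 9²+23² = 610 < 729 = 27² → obtuse
(650,160,630): 160²+630² = 422500 = 650² → right
(388,288,260): 260²+288² = 150544 = 388² → right
(252,348,240): 240²+252² = 121104 = 348² → right
(39,50,74): 39²+50² = 4021 < 5476 = 74² → obtuse
(131,134,207): 131²+134² = 35117 < 42849 = 207² → obtuse
3 of the 6 are obtuse.

3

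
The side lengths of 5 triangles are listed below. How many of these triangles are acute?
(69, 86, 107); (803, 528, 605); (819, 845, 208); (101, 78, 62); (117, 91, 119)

2

(69,86,107): 69²+86² = 12157 > 11449 = 107² → acute
(803,528,605): 528²+605² = 644809 = 803² → right
(819,845,208): 208²+819² = 714025 = 845² → right
(101,78,62): 62²+78² = 9928 < 10201 = 101² → obtuse
(117,91,119): 91²+117² = 21970 > 14161 = 119² → acute
2 of the 5 are acute.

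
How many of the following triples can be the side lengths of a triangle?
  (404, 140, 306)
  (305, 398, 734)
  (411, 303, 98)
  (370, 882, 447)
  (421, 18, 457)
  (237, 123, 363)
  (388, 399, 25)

2

(140,306,404): 140+306 > 404 → valid
(305,398,734): 305+398 ≤ 734 → not valid
(98,303,411): 98+303 ≤ 411 → not valid
(370,447,882): 370+447 ≤ 882 → not valid
(18,421,457): 18+421 ≤ 457 → not valid
(123,237,363): 123+237 ≤ 363 → not valid
(25,388,399): 25+388 > 399 → valid
2 of the 7 triples form a triangle.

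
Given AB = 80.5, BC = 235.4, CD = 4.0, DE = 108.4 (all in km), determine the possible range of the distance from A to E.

The maximum is all hops collinear in one direction: 80.5 + 235.4 + 4.0 + 108.4 = 428.3.
The longest hop is 235.4; the others sum to 192.9. Folding the others back against it leaves at least 235.4 − 192.9 = 42.5.

42.5 ≤ AE ≤ 428.3 km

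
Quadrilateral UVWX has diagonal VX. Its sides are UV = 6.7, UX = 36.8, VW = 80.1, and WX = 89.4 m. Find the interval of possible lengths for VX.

From triangle UVX: |6.7 − 36.8| < VX < 6.7 + 36.8, i.e. 30.1 < VX < 43.5.
From triangle WVX: 9.3 < VX < 169.5.
Both must hold, so VX lies in the intersection.

30.1 < VX < 43.5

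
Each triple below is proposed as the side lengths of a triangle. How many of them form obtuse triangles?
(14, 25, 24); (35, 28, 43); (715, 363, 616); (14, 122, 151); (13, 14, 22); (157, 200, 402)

1

(14,25,24): 14²+24² = 772 > 625 = 25² → acute
(35,28,43): 28²+35² = 2009 > 1849 = 43² → acute
(715,363,616): 363²+616² = 511225 = 715² → right
(14,122,151): 14+122 ≤ 151, not a triangle
(13,14,22): 13²+14² = 365 < 484 = 22² → obtuse
(157,200,402): 157+200 ≤ 402, not a triangle
1 of the 6 is obtuse.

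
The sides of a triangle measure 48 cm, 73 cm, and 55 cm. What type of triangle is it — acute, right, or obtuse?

Compare the square of the longest side to the sum of squares of the other two: 48² + 55² = 5329 = 73².

right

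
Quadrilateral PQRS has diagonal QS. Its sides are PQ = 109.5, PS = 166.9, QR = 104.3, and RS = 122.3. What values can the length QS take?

From triangle PQS: |109.5 − 166.9| < QS < 109.5 + 166.9, i.e. 57.4 < QS < 276.4.
From triangle RQS: 18.0 < QS < 226.6.
Both must hold, so QS lies in the intersection.

57.4 < QS < 226.6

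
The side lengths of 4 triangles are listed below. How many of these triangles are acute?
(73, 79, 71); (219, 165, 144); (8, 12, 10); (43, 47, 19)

(73,79,71): 71²+73² = 10370 > 6241 = 79² → acute
(219,165,144): 144²+165² = 47961 = 219² → right
(8,12,10): 8²+10² = 164 > 144 = 12² → acute
(43,47,19): 19²+43² = 2210 > 2209 = 47² → acute
3 of the 4 are acute.

3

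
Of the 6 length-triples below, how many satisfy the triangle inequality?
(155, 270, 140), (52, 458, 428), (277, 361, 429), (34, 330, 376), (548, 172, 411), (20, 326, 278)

(140,155,270): 140+155 > 270 → valid
(52,428,458): 52+428 > 458 → valid
(277,361,429): 277+361 > 429 → valid
(34,330,376): 34+330 ≤ 376 → not valid
(172,411,548): 172+411 > 548 → valid
(20,278,326): 20+278 ≤ 326 → not valid
4 of the 6 triples form a triangle.

4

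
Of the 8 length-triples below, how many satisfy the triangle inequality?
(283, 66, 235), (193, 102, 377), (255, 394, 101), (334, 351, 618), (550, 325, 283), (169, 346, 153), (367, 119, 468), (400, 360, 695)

5

(66,235,283): 66+235 > 283 → valid
(102,193,377): 102+193 ≤ 377 → not valid
(101,255,394): 101+255 ≤ 394 → not valid
(334,351,618): 334+351 > 618 → valid
(283,325,550): 283+325 > 550 → valid
(153,169,346): 153+169 ≤ 346 → not valid
(119,367,468): 119+367 > 468 → valid
(360,400,695): 360+400 > 695 → valid
5 of the 8 triples form a triangle.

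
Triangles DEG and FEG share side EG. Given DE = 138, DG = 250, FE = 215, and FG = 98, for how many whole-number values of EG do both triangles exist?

From triangle DEG: 112 < EG < 388.
From triangle FEG: 117 < EG < 313.
Intersection: 117 < EG < 313, so integers 118 through 312: 195 values.

195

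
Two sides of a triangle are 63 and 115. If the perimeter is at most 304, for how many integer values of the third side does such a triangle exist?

74

Triangle inequality: 52 < x < 178. Perimeter ≤ 304 gives x ≤ 304 − 63 − 115 = 126.
So 52 < x ≤ 126; integers 53 through 126: 74 values.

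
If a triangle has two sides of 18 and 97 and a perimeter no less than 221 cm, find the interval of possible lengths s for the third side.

Triangle inequality alone gives 79 < s < 115.
The perimeter condition gives s ≥ 221 − 18 − 97 = 106.
Intersecting the two: 106 ≤ s < 115.

106 ≤ s < 115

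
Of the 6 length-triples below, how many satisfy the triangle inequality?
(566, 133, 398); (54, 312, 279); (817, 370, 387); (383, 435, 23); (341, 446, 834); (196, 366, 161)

1

(133,398,566): 133+398 ≤ 566 → not valid
(54,279,312): 54+279 > 312 → valid
(370,387,817): 370+387 ≤ 817 → not valid
(23,383,435): 23+383 ≤ 435 → not valid
(341,446,834): 341+446 ≤ 834 → not valid
(161,196,366): 161+196 ≤ 366 → not valid
1 of the 6 triples forms a triangle.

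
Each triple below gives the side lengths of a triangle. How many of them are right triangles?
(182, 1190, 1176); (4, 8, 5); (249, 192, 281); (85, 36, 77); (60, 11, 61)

(182,1190,1176): 182²+1176² = 1416100 = 1190² → right
(4,8,5): 4²+5² = 41 < 64 = 8² → obtuse
(249,192,281): 192²+249² = 98865 > 78961 = 281² → acute
(85,36,77): 36²+77² = 7225 = 85² → right
(60,11,61): 11²+60² = 3721 = 61² → right
3 of the 5 are right.

3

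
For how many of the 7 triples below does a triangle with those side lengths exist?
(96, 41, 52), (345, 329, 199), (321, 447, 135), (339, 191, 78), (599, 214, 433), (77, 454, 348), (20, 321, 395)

(41,52,96): 41+52 ≤ 96 → not valid
(199,329,345): 199+329 > 345 → valid
(135,321,447): 135+321 > 447 → valid
(78,191,339): 78+191 ≤ 339 → not valid
(214,433,599): 214+433 > 599 → valid
(77,348,454): 77+348 ≤ 454 → not valid
(20,321,395): 20+321 ≤ 395 → not valid
3 of the 7 triples form a triangle.

3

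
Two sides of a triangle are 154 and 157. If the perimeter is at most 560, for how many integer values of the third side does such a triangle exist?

Triangle inequality: 3 < x < 311. Perimeter ≤ 560 gives x ≤ 560 − 154 − 157 = 249.
So 3 < x ≤ 249; integers 4 through 249: 246 values.

246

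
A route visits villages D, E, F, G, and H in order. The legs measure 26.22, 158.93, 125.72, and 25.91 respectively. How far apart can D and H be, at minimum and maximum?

The maximum is all hops collinear in one direction: 26.22 + 158.93 + 125.72 + 25.91 = 336.78.
The longest hop is 158.93; the others sum to 177.85. Since 158.93 ≤ 177.85, the path can fold back on itself completely, so the minimum distance is 0.

0 ≤ DH ≤ 336.78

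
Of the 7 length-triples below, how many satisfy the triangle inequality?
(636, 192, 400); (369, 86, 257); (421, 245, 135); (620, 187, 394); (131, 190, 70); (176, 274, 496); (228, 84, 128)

(192,400,636): 192+400 ≤ 636 → not valid
(86,257,369): 86+257 ≤ 369 → not valid
(135,245,421): 135+245 ≤ 421 → not valid
(187,394,620): 187+394 ≤ 620 → not valid
(70,131,190): 70+131 > 190 → valid
(176,274,496): 176+274 ≤ 496 → not valid
(84,128,228): 84+128 ≤ 228 → not valid
1 of the 7 triples forms a triangle.

1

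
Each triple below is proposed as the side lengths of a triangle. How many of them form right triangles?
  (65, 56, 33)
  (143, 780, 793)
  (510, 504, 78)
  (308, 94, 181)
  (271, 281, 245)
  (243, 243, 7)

(65,56,33): 33²+56² = 4225 = 65² → right
(143,780,793): 143²+780² = 628849 = 793² → right
(510,504,78): 78²+504² = 260100 = 510² → right
(308,94,181): 94+181 ≤ 308, not a triangle
(271,281,245): 245²+271² = 133466 > 78961 = 281² → acute
(243,243,7): 7²+243² = 59098 > 59049 = 243² → acute
3 of the 6 are right.

3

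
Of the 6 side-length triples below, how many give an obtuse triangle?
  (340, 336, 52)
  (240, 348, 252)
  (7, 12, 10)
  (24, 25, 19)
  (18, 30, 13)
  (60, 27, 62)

1

(340,336,52): 52²+336² = 115600 = 340² → right
(240,348,252): 240²+252² = 121104 = 348² → right
(7,12,10): 7²+10² = 149 > 144 = 12² → acute
(24,25,19): 19²+24² = 937 > 625 = 25² → acute
(18,30,13): 13²+18² = 493 < 900 = 30² → obtuse
(60,27,62): 27²+60² = 4329 > 3844 = 62² → acute
1 of the 6 is obtuse.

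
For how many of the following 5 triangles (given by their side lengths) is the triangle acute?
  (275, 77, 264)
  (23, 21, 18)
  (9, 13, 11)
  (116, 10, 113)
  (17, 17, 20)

(275,77,264): 77²+264² = 75625 = 275² → right
(23,21,18): 18²+21² = 765 > 529 = 23² → acute
(9,13,11): 9²+11² = 202 > 169 = 13² → acute
(116,10,113): 10²+113² = 12869 < 13456 = 116² → obtuse
(17,17,20): 17²+17² = 578 > 400 = 20² → acute
3 of the 5 are acute.

3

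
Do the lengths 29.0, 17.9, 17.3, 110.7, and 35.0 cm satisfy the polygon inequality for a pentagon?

For a pentagon, each side must be shorter than the sum of the others.
Here the longest side is 110.7, but the remaining 4 sides sum to only 99.2.

No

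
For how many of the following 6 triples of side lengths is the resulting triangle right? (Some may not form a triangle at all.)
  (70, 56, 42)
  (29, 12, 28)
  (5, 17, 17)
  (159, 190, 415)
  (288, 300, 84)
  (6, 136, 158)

(70,56,42): 42²+56² = 4900 = 70² → right
(29,12,28): 12²+28² = 928 > 841 = 29² → acute
(5,17,17): 5²+17² = 314 > 289 = 17² → acute
(159,190,415): 159+190 ≤ 415, not a triangle
(288,300,84): 84²+288² = 90000 = 300² → right
(6,136,158): 6+136 ≤ 158, not a triangle
2 of the 6 are right.

2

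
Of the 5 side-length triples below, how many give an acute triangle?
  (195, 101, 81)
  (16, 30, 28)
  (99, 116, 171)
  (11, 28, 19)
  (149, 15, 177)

1

(195,101,81): 81+101 ≤ 195, not a triangle
(16,30,28): 16²+28² = 1040 > 900 = 30² → acute
(99,116,171): 99²+116² = 23257 < 29241 = 171² → obtuse
(11,28,19): 11²+19² = 482 < 784 = 28² → obtuse
(149,15,177): 15+149 ≤ 177, not a triangle
1 of the 5 is acute.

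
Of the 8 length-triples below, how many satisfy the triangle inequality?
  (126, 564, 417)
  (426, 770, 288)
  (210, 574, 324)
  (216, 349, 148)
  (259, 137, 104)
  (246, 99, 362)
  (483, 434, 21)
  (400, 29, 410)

(126,417,564): 126+417 ≤ 564 → not valid
(288,426,770): 288+426 ≤ 770 → not valid
(210,324,574): 210+324 ≤ 574 → not valid
(148,216,349): 148+216 > 349 → valid
(104,137,259): 104+137 ≤ 259 → not valid
(99,246,362): 99+246 ≤ 362 → not valid
(21,434,483): 21+434 ≤ 483 → not valid
(29,400,410): 29+400 > 410 → valid
2 of the 8 triples form a triangle.

2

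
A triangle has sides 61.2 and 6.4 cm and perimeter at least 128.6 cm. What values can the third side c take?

Triangle inequality alone gives 54.8 < c < 67.6.
The perimeter condition gives c ≥ 128.6 − 61.2 − 6.4 = 61.0.
Intersecting the two: 61.0 ≤ c < 67.6.

61.0 ≤ c < 67.6 cm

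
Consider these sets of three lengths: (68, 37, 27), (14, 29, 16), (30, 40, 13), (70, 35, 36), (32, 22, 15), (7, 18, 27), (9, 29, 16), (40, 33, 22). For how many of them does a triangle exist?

(27,37,68): 27+37 ≤ 68 → not valid
(14,16,29): 14+16 > 29 → valid
(13,30,40): 13+30 > 40 → valid
(35,36,70): 35+36 > 70 → valid
(15,22,32): 15+22 > 32 → valid
(7,18,27): 7+18 ≤ 27 → not valid
(9,16,29): 9+16 ≤ 29 → not valid
(22,33,40): 22+33 > 40 → valid
5 of the 8 triples form a triangle.

5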